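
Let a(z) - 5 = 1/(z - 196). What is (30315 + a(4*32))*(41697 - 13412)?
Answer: 58316853315/68 ≈ 8.5760e+8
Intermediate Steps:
a(z) = 5 + 1/(-196 + z) (a(z) = 5 + 1/(z - 196) = 5 + 1/(-196 + z))
(30315 + a(4*32))*(41697 - 13412) = (30315 + (-979 + 5*(4*32))/(-196 + 4*32))*(41697 - 13412) = (30315 + (-979 + 5*128)/(-196 + 128))*28285 = (30315 + (-979 + 640)/(-68))*28285 = (30315 - 1/68*(-339))*28285 = (30315 + 339/68)*28285 = (2061759/68)*28285 = 58316853315/68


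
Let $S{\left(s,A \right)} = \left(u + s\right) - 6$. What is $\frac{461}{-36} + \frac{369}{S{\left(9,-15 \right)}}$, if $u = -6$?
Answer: $- \frac{4889}{36} \approx -135.81$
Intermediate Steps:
$S{\left(s,A \right)} = -12 + s$ ($S{\left(s,A \right)} = \left(-6 + s\right) - 6 = -12 + s$)
$\frac{461}{-36} + \frac{369}{S{\left(9,-15 \right)}} = \frac{461}{-36} + \frac{369}{-12 + 9} = 461 \left(- \frac{1}{36}\right) + \frac{369}{-3} = - \frac{461}{36} + 369 \left(- \frac{1}{3}\right) = - \frac{461}{36} - 123 = - \frac{4889}{36}$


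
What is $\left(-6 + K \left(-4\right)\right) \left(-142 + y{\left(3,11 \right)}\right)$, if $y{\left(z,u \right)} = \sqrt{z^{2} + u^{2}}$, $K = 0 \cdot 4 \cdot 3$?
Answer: $852 - 6 \sqrt{130} \approx 783.59$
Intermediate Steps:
$K = 0$ ($K = 0 \cdot 3 = 0$)
$y{\left(z,u \right)} = \sqrt{u^{2} + z^{2}}$
$\left(-6 + K \left(-4\right)\right) \left(-142 + y{\left(3,11 \right)}\right) = \left(-6 + 0 \left(-4\right)\right) \left(-142 + \sqrt{11^{2} + 3^{2}}\right) = \left(-6 + 0\right) \left(-142 + \sqrt{121 + 9}\right) = - 6 \left(-142 + \sqrt{130}\right) = 852 - 6 \sqrt{130}$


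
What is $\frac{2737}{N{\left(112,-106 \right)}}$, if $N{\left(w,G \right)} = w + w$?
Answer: $\frac{391}{32} \approx 12.219$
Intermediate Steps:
$N{\left(w,G \right)} = 2 w$
$\frac{2737}{N{\left(112,-106 \right)}} = \frac{2737}{2 \cdot 112} = \frac{2737}{224} = 2737 \cdot \frac{1}{224} = \frac{391}{32}$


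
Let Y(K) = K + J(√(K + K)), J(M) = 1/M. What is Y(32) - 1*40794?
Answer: -326095/8 ≈ -40762.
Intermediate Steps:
Y(K) = K + √2/(2*√K) (Y(K) = K + 1/(√(K + K)) = K + 1/(√(2*K)) = K + 1/(√2*√K) = K + √2/(2*√K))
Y(32) - 1*40794 = (32 + √2/(2*√32)) - 1*40794 = (32 + √2*(√2/8)/2) - 40794 = (32 + ⅛) - 40794 = 257/8 - 40794 = -326095/8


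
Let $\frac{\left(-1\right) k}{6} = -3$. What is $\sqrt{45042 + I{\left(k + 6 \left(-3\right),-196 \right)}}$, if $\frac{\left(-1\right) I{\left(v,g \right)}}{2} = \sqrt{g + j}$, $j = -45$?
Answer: $\sqrt{45042 - 2 i \sqrt{241}} \approx 212.23 - 0.0732 i$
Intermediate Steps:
$k = 18$ ($k = \left(-6\right) \left(-3\right) = 18$)
$I{\left(v,g \right)} = - 2 \sqrt{-45 + g}$ ($I{\left(v,g \right)} = - 2 \sqrt{g - 45} = - 2 \sqrt{-45 + g}$)
$\sqrt{45042 + I{\left(k + 6 \left(-3\right),-196 \right)}} = \sqrt{45042 - 2 \sqrt{-45 - 196}} = \sqrt{45042 - 2 \sqrt{-241}} = \sqrt{45042 - 2 i \sqrt{241}}$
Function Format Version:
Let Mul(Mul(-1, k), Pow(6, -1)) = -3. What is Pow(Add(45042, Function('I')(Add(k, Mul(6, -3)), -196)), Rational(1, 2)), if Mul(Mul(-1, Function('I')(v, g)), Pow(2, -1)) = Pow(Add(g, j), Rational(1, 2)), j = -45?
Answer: Pow(Add(45042, Mul(-2, I, Pow(241, Rational(1, 2)))), Rational(1, 2)) ≈ Add(212.23, Mul(-0.0732, I))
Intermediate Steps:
k = 18 (k = Mul(-6, -3) = 18)
Function('I')(v, g) = Mul(-2, Pow(Add(-45, g), Rational(1, 2))) (Function('I')(v, g) = Mul(-2, Pow(Add(g, -45), Rational(1, 2))) = Mul(-2, Pow(Add(-45, g), Rational(1, 2))))
Pow(Add(45042, Function('I')(Add(k, Mul(6, -3)), -196)), Rational(1, 2)) = Pow(Add(45042, Mul(-2, Pow(Add(-45, -196), Rational(1, 2)))), Rational(1, 2)) = Pow(Add(45042, Mul(-2, Pow(-241, Rational(1, 2)))), Rational(1, 2)) = Pow(Add(45042, Mul(-2, Mul(I, Pow(241, Rational(1, 2))))), Rational(1, 2)) = Pow(Add(45042, Mul(-2, I, Pow(241, Rational(1, 2)))), Rational(1, 2))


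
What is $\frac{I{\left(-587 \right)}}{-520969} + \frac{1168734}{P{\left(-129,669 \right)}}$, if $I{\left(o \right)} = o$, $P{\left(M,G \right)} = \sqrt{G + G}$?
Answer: $\frac{587}{520969} + \frac{194789 \sqrt{1338}}{223} \approx 31951.0$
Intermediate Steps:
$P{\left(M,G \right)} = \sqrt{2} \sqrt{G}$ ($P{\left(M,G \right)} = \sqrt{2 G} = \sqrt{2} \sqrt{G}$)
$\frac{I{\left(-587 \right)}}{-520969} + \frac{1168734}{P{\left(-129,669 \right)}} = - \frac{587}{-520969} + \frac{1168734}{\sqrt{2} \sqrt{669}} = \left(-587\right) \left(- \frac{1}{520969}\right) + \frac{1168734}{\sqrt{1338}} = \frac{587}{520969} + 1168734 \frac{\sqrt{1338}}{1338} = \frac{587}{520969} + \frac{194789 \sqrt{1338}}{223}$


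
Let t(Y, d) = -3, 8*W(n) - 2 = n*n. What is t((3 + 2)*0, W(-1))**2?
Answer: 9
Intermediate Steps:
W(n) = 1/4 + n**2/8 (W(n) = 1/4 + (n*n)/8 = 1/4 + n**2/8)
t((3 + 2)*0, W(-1))**2 = (-3)**2 = 9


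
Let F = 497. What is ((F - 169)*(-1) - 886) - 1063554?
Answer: -1064768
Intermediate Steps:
((F - 169)*(-1) - 886) - 1063554 = ((497 - 169)*(-1) - 886) - 1063554 = (328*(-1) - 886) - 1063554 = (-328 - 886) - 1063554 = -1214 - 1063554 = -1064768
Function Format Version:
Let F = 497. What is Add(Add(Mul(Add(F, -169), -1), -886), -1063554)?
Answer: -1064768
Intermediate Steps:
Add(Add(Mul(Add(F, -169), -1), -886), -1063554) = Add(Add(Mul(Add(497, -169), -1), -886), -1063554) = Add(Add(Mul(328, -1), -886), -1063554) = Add(Add(-328, -886), -1063554) = Add(-1214, -1063554) = -1064768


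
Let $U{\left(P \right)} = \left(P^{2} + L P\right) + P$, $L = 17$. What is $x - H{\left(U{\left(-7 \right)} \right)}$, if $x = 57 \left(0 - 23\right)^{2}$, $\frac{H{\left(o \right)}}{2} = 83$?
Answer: $29987$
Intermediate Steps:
$U{\left(P \right)} = P^{2} + 18 P$ ($U{\left(P \right)} = \left(P^{2} + 17 P\right) + P = P^{2} + 18 P$)
$H{\left(o \right)} = 166$ ($H{\left(o \right)} = 2 \cdot 83 = 166$)
$x = 30153$ ($x = 57 \left(-23\right)^{2} = 57 \cdot 529 = 30153$)
$x - H{\left(U{\left(-7 \right)} \right)} = 30153 - 166 = 29987$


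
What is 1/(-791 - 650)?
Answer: -1/1441 ≈ -0.00069396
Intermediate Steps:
1/(-791 - 650) = 1/(-1441) = -1/1441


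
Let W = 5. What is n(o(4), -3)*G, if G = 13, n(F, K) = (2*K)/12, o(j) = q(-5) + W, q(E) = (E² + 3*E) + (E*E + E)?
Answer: -13/2 ≈ -6.5000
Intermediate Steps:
q(E) = 2*E² + 4*E (q(E) = (E² + 3*E) + (E² + E) = (E² + 3*E) + (E + E²) = 2*E² + 4*E)
o(j) = 35 (o(j) = 2*(-5)*(2 - 5) + 5 = 2*(-5)*(-3) + 5 = 30 + 5 = 35)
n(F, K) = K/6 (n(F, K) = (2*K)*(1/12) = K/6)
n(o(4), -3)*G = ((⅙)*(-3))*13 = -½*13 = -13/2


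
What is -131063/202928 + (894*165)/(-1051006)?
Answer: -692900449/881316304 ≈ -0.78621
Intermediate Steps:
-131063/202928 + (894*165)/(-1051006) = -131063*1/202928 + 147510*(-1/1051006) = -131063/202928 - 6705/47773 = -692900449/881316304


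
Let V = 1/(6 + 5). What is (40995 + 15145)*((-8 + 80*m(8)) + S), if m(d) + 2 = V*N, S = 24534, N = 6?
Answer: 15073926840/11 ≈ 1.3704e+9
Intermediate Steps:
V = 1/11 ≈ 0.090909
m(d) = -16/11 (m(d) = -2 + (1/11)*6 = -2 + 6/11 = -16/11)
(40995 + 15145)*((-8 + 80*m(8)) + S) = (40995 + 15145)*((-8 + 80*(-16/11)) + 24534) = 56140*((-8 - 1280/11) + 24534) = 56140*(-1368/11 + 24534) = 56140*(268506/11) = 15073926840/11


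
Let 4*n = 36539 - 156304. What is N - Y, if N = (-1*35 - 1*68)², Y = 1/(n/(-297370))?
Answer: 253879481/23953 ≈ 10599.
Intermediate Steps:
n = -119765/4 (n = (36539 - 156304)/4 = (¼)*(-119765) = -119765/4 ≈ -29941.)
Y = 237896/23953 (Y = 1/(-119765/4/(-297370)) = 1/(-119765/4*(-1/297370)) = 1/(23953/237896) = 237896/23953 ≈ 9.9318)
N = 10609 (N = (-35 - 68)² = (-103)² = 10609)
N - Y = 10609 - 1*237896/23953 = 10609 - 237896/23953 = 253879481/23953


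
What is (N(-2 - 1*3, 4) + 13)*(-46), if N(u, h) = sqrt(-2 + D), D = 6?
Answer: -690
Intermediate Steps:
N(u, h) = 2 (N(u, h) = sqrt(-2 + 6) = sqrt(4) = 2)
(N(-2 - 1*3, 4) + 13)*(-46) = (2 + 13)*(-46) = 15*(-46) = -690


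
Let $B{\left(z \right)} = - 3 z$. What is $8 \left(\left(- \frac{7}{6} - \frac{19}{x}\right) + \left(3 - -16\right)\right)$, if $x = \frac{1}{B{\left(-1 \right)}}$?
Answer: $- \frac{940}{3} \approx -313.33$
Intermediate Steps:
$x = \frac{1}{3}$ ($x = \frac{1}{\left(-3\right) \left(-1\right)} = \frac{1}{3} \approx 0.33333$)
$8 \left(\left(- \frac{7}{6} - \frac{19}{x}\right) + \left(3 - -16\right)\right) = 8 \left(\left(- \frac{7}{6} - 19 \frac{1}{\frac{1}{3}}\right) + \left(3 - -16\right)\right) = 8 \left(\left(\left(-7\right) \frac{1}{6} - 57\right) + \left(3 + 16\right)\right) = 8 \left(\left(- \frac{7}{6} - 57\right) + 19\right) = 8 \left(- \frac{349}{6} + 19\right) = 8 \left(- \frac{235}{6}\right) = - \frac{940}{3}$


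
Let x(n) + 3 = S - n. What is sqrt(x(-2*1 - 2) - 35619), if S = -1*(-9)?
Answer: I*sqrt(35609) ≈ 188.7*I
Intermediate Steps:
S = 9
x(n) = 6 - n (x(n) = -3 + (9 - n) = 6 - n)
sqrt(x(-2*1 - 2) - 35619) = sqrt((6 - (-2*1 - 2)) - 35619) = sqrt((6 - (-2 - 2)) - 35619) = sqrt((6 - 1*(-4)) - 35619) = sqrt((6 + 4) - 35619) = sqrt(10 - 35619) = sqrt(-35609) = I*sqrt(35609)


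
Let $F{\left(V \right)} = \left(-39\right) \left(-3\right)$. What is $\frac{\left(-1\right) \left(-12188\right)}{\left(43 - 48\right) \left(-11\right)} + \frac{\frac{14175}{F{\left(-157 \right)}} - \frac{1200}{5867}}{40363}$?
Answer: $\frac{3411053345909}{15392631865} \approx 221.6$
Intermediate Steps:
$F{\left(V \right)} = 117$
$\frac{\left(-1\right) \left(-12188\right)}{\left(43 - 48\right) \left(-11\right)} + \frac{\frac{14175}{F{\left(-157 \right)}} - \frac{1200}{5867}}{40363} = \frac{\left(-1\right) \left(-12188\right)}{\left(43 - 48\right) \left(-11\right)} + \frac{\frac{14175}{117} - \frac{1200}{5867}}{40363} = \frac{12188}{\left(-5\right) \left(-11\right)} + \left(14175 \cdot \frac{1}{117} - \frac{1200}{5867}\right) \frac{1}{40363} = \frac{12188}{55} + \left(\frac{1575}{13} - \frac{1200}{5867}\right) \frac{1}{40363} = 12188 \cdot \frac{1}{55} + \frac{9224925}{76271} \cdot \frac{1}{40363} = \frac{1108}{5} + \frac{9224925}{3078526373} = \frac{3411053345909}{15392631865}$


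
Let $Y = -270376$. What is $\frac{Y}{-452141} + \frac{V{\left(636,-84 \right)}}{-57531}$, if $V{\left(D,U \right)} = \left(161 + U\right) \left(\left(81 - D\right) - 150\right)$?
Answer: $\frac{13366491947}{8670707957} \approx 1.5416$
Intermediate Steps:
$V{\left(D,U \right)} = \left(-69 - D\right) \left(161 + U\right)$ ($V{\left(D,U \right)} = \left(161 + U\right) \left(-69 - D\right) = \left(-69 - D\right) \left(161 + U\right)$)
$\frac{Y}{-452141} + \frac{V{\left(636,-84 \right)}}{-57531} = - \frac{270376}{-452141} + \frac{-11109 - 102396 - -5796 - 636 \left(-84\right)}{-57531} = \left(-270376\right) \left(- \frac{1}{452141}\right) + \left(-11109 - 102396 + 5796 + 53424\right) \left(- \frac{1}{57531}\right) = \frac{270376}{452141} - - \frac{18095}{19177} = \frac{270376}{452141} + \frac{18095}{19177} = \frac{13366491947}{8670707957}$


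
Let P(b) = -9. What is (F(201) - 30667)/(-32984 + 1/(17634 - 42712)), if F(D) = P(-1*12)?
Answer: 769292728/827172753 ≈ 0.93003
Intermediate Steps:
F(D) = -9
(F(201) - 30667)/(-32984 + 1/(17634 - 42712)) = (-9 - 30667)/(-32984 + 1/(17634 - 42712)) = -30676/(-32984 + 1/(-25078)) = -30676/(-32984 - 1/25078) = -30676/(-827172753/25078) = -30676*(-25078/827172753) = 769292728/827172753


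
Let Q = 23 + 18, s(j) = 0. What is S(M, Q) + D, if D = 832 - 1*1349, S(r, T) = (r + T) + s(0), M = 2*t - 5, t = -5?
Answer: -491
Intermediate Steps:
Q = 41
M = -15 (M = 2*(-5) - 5 = -10 - 5 = -15)
S(r, T) = T + r (S(r, T) = (r + T) + 0 = (T + r) + 0 = T + r)
D = -517 (D = 832 - 1349 = -517)
S(M, Q) + D = (41 - 15) - 517 = 26 - 517 = -491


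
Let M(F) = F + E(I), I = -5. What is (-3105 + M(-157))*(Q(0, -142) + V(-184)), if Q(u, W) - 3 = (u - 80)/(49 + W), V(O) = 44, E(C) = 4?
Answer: -4833786/31 ≈ -1.5593e+5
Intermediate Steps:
M(F) = 4 + F (M(F) = F + 4 = 4 + F)
Q(u, W) = 3 + (-80 + u)/(49 + W) (Q(u, W) = 3 + (u - 80)/(49 + W) = 3 + (-80 + u)/(49 + W))
(-3105 + M(-157))*(Q(0, -142) + V(-184)) = (-3105 + (4 - 157))*((67 + 0 + 3*(-142))/(49 - 142) + 44) = (-3105 - 153)*((67 + 0 - 426)/(-93) + 44) = -3258*(-1/93*(-359) + 44) = -3258*(359/93 + 44) = -3258*4451/93 = -4833786/31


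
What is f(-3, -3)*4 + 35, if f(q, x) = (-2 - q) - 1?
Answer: 35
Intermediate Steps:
f(q, x) = -3 - q
f(-3, -3)*4 + 35 = (-3 - 1*(-3))*4 + 35 = (-3 + 3)*4 + 35 = 0*4 + 35 = 0 + 35 = 35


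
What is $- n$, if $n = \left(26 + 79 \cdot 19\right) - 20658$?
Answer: $19131$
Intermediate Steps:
$n = -19131$ ($n = \left(26 + 1501\right) - 20658 = 1527 - 20658 = -19131$)
$- n = \left(-1\right) \left(-19131\right) = 19131$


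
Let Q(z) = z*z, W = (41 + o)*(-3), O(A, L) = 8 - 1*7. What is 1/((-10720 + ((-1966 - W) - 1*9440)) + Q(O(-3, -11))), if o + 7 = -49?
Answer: -1/22170 ≈ -4.5106e-5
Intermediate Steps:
o = -56 (o = -7 - 49 = -56)
O(A, L) = 1 (O(A, L) = 8 - 7 = 1)
W = 45 (W = (41 - 56)*(-3) = -15*(-3) = 45)
Q(z) = z²
1/((-10720 + ((-1966 - W) - 1*9440)) + Q(O(-3, -11))) = 1/((-10720 + ((-1966 - 1*45) - 1*9440)) + 1²) = 1/((-10720 + ((-1966 - 45) - 9440)) + 1) = 1/((-10720 + (-2011 - 9440)) + 1) = 1/((-10720 - 11451) + 1) = 1/(-22171 + 1) = 1/(-22170) = -1/22170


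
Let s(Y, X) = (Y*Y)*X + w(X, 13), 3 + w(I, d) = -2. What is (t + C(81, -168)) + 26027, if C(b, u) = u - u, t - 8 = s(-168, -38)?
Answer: -1046482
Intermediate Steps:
w(I, d) = -5 (w(I, d) = -3 - 2 = -5)
s(Y, X) = -5 + X*Y**2 (s(Y, X) = (Y*Y)*X - 5 = Y**2*X - 5 = X*Y**2 - 5 = -5 + X*Y**2)
t = -1072509 (t = 8 + (-5 - 38*(-168)**2) = 8 + (-5 - 38*28224) = 8 + (-5 - 1072512) = 8 - 1072517 = -1072509)
C(b, u) = 0
(t + C(81, -168)) + 26027 = (-1072509 + 0) + 26027 = -1072509 + 26027 = -1046482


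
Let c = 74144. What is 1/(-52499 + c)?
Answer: 1/21645 ≈ 4.6200e-5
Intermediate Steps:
1/(-52499 + c) = 1/(-52499 + 74144) = 1/21645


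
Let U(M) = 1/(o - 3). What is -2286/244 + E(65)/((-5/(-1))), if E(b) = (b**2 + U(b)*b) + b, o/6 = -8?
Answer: 5278597/6222 ≈ 848.38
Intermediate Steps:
o = -48 (o = 6*(-8) = -48)
U(M) = -1/51 (U(M) = 1/(-48 - 3) = 1/(-51) = -1/51)
E(b) = b**2 + 50*b/51 (E(b) = (b**2 - b/51) + b = b**2 + 50*b/51)
-2286/244 + E(65)/((-5/(-1))) = -2286/244 + ((1/51)*65*(50 + 51*65))/((-5/(-1))) = -2286*1/244 + ((1/51)*65*(50 + 3315))/((-5*(-1))) = -1143/122 + ((1/51)*65*3365)/5 = -1143/122 + (218725/51)*(1/5) = -1143/122 + 43745/51 = 5278597/6222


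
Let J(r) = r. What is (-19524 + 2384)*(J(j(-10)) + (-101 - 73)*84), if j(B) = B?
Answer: 250689640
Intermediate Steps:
(-19524 + 2384)*(J(j(-10)) + (-101 - 73)*84) = (-19524 + 2384)*(-10 + (-101 - 73)*84) = -17140*(-10 - 174*84) = -17140*(-10 - 14616) = -17140*(-14626) = 250689640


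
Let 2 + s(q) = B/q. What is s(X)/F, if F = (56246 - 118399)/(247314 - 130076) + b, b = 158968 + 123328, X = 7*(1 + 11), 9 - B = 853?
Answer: -29661214/695010882195 ≈ -4.2677e-5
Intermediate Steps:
B = -844 (B = 9 - 1*853 = 9 - 853 = -844)
X = 84 (X = 7*12 = 84)
b = 282296
s(q) = -2 - 844/q
F = 33095756295/117238 (F = (56246 - 118399)/(247314 - 130076) + 282296 = -62153/117238 + 282296 = 33095756295/117238 ≈ 2.8230e+5)
s(X)/F = (-2 - 844/84)/(33095756295/117238) = (-2 - 844*1/84)*(117238/33095756295) = (-2 - 211/21)*(117238/33095756295) = -253/21*117238/33095756295 = -29661214/695010882195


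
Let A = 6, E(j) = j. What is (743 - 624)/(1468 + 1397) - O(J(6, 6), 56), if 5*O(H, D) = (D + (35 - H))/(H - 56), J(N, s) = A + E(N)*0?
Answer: 10931/28650 ≈ 0.38154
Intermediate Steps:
J(N, s) = 6 (J(N, s) = 6 + N*0 = 6 + 0 = 6)
O(H, D) = (35 + D - H)/(5*(-56 + H)) (O(H, D) = ((D + (35 - H))/(H - 56))/5 = ((35 + D - H)/(-56 + H))/5 = (35 + D - H)/(5*(-56 + H)))
(743 - 624)/(1468 + 1397) - O(J(6, 6), 56) = (743 - 624)/(1468 + 1397) - (35 + 56 - 1*6)/(5*(-56 + 6)) = 119/2865 - (35 + 56 - 6)/(5*(-50)) = 119*(1/2865) - (-1)*85/(5*50) = 119/2865 - 1*(-17/50) = 119/2865 + 17/50 = 10931/28650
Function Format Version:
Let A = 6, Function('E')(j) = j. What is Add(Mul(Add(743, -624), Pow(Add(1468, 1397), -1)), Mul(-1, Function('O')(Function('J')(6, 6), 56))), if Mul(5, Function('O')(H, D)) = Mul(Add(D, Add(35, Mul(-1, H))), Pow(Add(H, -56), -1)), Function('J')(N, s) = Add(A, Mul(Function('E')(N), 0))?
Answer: Rational(10931, 28650) ≈ 0.38154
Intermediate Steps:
Function('J')(N, s) = 6 (Function('J')(N, s) = Add(6, Mul(N, 0)) = Add(6, 0) = 6)
Function('O')(H, D) = Mul(Rational(1, 5), Pow(Add(-56, H), -1), Add(35, D, Mul(-1, H))) (Function('O')(H, D) = Mul(Rational(1, 5), Mul(Add(D, Add(35, Mul(-1, H))), Pow(Add(H, -56), -1))) = Mul(Rational(1, 5), Mul(Add(35, D, Mul(-1, H)), Pow(Add(-56, H), -1))) = Mul(Rational(1, 5), Mul(Pow(Add(-56, H), -1), Add(35, D, Mul(-1, H)))) = Mul(Rational(1, 5), Pow(Add(-56, H), -1), Add(35, D, Mul(-1, H))))
Add(Mul(Add(743, -624), Pow(Add(1468, 1397), -1)), Mul(-1, Function('O')(Function('J')(6, 6), 56))) = Add(Mul(Add(743, -624), Pow(Add(1468, 1397), -1)), Mul(-1, Mul(Rational(1, 5), Pow(Add(-56, 6), -1), Add(35, 56, Mul(-1, 6))))) = Add(Mul(119, Pow(2865, -1)), Mul(-1, Mul(Rational(1, 5), Pow(-50, -1), Add(35, 56, -6)))) = Add(Mul(119, Rational(1, 2865)), Mul(-1, Mul(Rational(1, 5), Rational(-1, 50), 85))) = Add(Rational(119, 2865), Mul(-1, Rational(-17, 50))) = Add(Rational(119, 2865), Rational(17, 50)) = Rational(10931, 28650)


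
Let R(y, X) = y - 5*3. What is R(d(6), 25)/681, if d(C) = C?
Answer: -3/227 ≈ -0.013216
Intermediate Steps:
R(y, X) = -15 + y (R(y, X) = y - 15 = -15 + y)
R(d(6), 25)/681 = (-15 + 6)/681 = -9*1/681 = -3/227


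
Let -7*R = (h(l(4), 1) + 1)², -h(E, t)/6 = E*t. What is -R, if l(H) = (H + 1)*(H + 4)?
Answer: 57121/7 ≈ 8160.1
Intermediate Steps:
l(H) = (1 + H)*(4 + H)
h(E, t) = -6*E*t
R = -57121/7 (R = -(-6*(4 + 4² + 5*4)*1 + 1)²/7 = -(-6*(4 + 16 + 20)*1 + 1)²/7 = -(-6*40*1 + 1)²/7 = -(-240 + 1)²/7 = -⅐*(-239)² = -⅐*57121 = -57121/7 ≈ -8160.1)
-R = -1*(-57121/7) = 57121/7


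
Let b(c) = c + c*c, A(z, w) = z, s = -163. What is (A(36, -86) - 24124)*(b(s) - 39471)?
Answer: 314709720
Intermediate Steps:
b(c) = c + c**2
(A(36, -86) - 24124)*(b(s) - 39471) = (36 - 24124)*(-163*(1 - 163) - 39471) = -24088*(-163*(-162) - 39471) = -24088*(26406 - 39471) = -24088*(-13065) = 314709720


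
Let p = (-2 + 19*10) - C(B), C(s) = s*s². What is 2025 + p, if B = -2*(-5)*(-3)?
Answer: 29213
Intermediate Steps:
B = -30 (B = 10*(-3) = -30)
C(s) = s³
p = 27188 (p = (-2 + 19*10) - 1*(-30)³ = (-2 + 190) - 1*(-27000) = 188 + 27000 = 27188)
2025 + p = 2025 + 27188 = 29213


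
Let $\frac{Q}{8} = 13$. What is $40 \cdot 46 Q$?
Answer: $191360$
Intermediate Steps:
$Q = 104$ ($Q = 8 \cdot 13 = 104$)
$40 \cdot 46 Q = 40 \cdot 46 \cdot 104 = 1840 \cdot 104 = 191360$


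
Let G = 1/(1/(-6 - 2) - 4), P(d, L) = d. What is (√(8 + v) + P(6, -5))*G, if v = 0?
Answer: -16/11 - 16*√2/33 ≈ -2.1402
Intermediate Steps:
G = -8/33 (G = 1/(1/(-8) - 4) = 1/(-⅛ - 4) = 1/(-33/8) = -8/33 ≈ -0.24242)
(√(8 + v) + P(6, -5))*G = (√(8 + 0) + 6)*(-8/33) = (√8 + 6)*(-8/33) = (2*√2 + 6)*(-8/33) = (6 + 2*√2)*(-8/33) = -16/11 - 16*√2/33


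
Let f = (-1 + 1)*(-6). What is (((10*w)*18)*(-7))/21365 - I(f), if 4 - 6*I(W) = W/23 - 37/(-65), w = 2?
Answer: -1149439/1666470 ≈ -0.68974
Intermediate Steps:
f = 0 (f = 0*(-6) = 0)
I(W) = 223/390 - W/138 (I(W) = ⅔ - (W/23 - 37/(-65))/6 = ⅔ - (W*(1/23) - 37*(-1/65))/6 = ⅔ - (W/23 + 37/65)/6 = ⅔ - (37/65 + W/23)/6 = ⅔ + (-37/390 - W/138) = 223/390 - W/138)
(((10*w)*18)*(-7))/21365 - I(f) = (((10*2)*18)*(-7))/21365 - (223/390 - 1/138*0) = ((20*18)*(-7))*(1/21365) - (223/390 + 0) = (360*(-7))*(1/21365) - 1*223/390 = -2520*1/21365 - 223/390 = -504/4273 - 223/390 = -1149439/1666470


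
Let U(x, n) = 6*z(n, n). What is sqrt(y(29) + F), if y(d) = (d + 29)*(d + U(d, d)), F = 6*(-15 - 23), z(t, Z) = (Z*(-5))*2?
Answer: I*sqrt(99466) ≈ 315.38*I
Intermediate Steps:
z(t, Z) = -10*Z (z(t, Z) = -5*Z*2 = -10*Z)
U(x, n) = -60*n (U(x, n) = 6*(-10*n) = -60*n)
F = -228 (F = 6*(-38) = -228)
y(d) = -59*d*(29 + d) (y(d) = (d + 29)*(d - 60*d) = (29 + d)*(-59*d) = -59*d*(29 + d))
sqrt(y(29) + F) = sqrt(59*29*(-29 - 1*29) - 228) = sqrt(59*29*(-29 - 29) - 228) = sqrt(59*29*(-58) - 228) = sqrt(-99238 - 228) = sqrt(-99466) = I*sqrt(99466)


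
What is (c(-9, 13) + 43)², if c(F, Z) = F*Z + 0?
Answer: 5476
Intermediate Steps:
c(F, Z) = F*Z
(c(-9, 13) + 43)² = (-9*13 + 43)² = (-117 + 43)² = (-74)² = 5476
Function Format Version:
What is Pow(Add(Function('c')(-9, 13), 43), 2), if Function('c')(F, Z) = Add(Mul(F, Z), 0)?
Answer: 5476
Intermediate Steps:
Function('c')(F, Z) = Mul(F, Z)
Pow(Add(Function('c')(-9, 13), 43), 2) = Pow(Add(Mul(-9, 13), 43), 2) = Pow(Add(-117, 43), 2) = Pow(-74, 2) = 5476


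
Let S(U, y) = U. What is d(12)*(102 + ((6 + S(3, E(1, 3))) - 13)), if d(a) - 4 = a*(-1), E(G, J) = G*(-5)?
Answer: -784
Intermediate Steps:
E(G, J) = -5*G
d(a) = 4 - a (d(a) = 4 + a*(-1) = 4 - a)
d(12)*(102 + ((6 + S(3, E(1, 3))) - 13)) = (4 - 1*12)*(102 + ((6 + 3) - 13)) = (4 - 12)*(102 + (9 - 13)) = -8*(102 - 4) = -8*98 = -784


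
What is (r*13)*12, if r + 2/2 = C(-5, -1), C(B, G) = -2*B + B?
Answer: 624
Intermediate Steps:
C(B, G) = -B
r = 4 (r = -1 - 1*(-5) = -1 + 5 = 4)
(r*13)*12 = (4*13)*12 = 52*12 = 624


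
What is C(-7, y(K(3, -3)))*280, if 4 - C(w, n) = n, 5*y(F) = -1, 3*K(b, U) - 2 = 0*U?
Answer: 1176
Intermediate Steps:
K(b, U) = ⅔ (K(b, U) = ⅔ + (0*U)/3 = ⅔ + (⅓)*0 = ⅔ + 0 = ⅔)
y(F) = -⅕ (y(F) = (⅕)*(-1) = -⅕)
C(w, n) = 4 - n
C(-7, y(K(3, -3)))*280 = (4 - 1*(-⅕))*280 = (4 + ⅕)*280 = (21/5)*280 = 1176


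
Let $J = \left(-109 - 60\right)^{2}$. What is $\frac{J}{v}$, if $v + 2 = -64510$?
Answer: $- \frac{28561}{64512} \approx -0.44272$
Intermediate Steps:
$v = -64512$ ($v = -2 - 64510 = -64512$)
$J = 28561$ ($J = \left(-169\right)^{2} = 28561$)
$\frac{J}{v} = \frac{28561}{-64512} = 28561 \left(- \frac{1}{64512}\right) = - \frac{28561}{64512}$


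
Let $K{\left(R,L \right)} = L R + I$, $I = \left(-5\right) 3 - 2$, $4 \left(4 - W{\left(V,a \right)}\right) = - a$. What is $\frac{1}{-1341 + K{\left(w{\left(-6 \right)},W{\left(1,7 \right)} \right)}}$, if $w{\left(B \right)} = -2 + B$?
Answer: $- \frac{1}{1404} \approx -0.00071225$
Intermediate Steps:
$W{\left(V,a \right)} = 4 + \frac{a}{4}$ ($W{\left(V,a \right)} = 4 - \frac{\left(-1\right) a}{4} = 4 + \frac{a}{4}$)
$I = -17$ ($I = -15 - 2 = -17$)
$K{\left(R,L \right)} = -17 + L R$ ($K{\left(R,L \right)} = L R - 17 = -17 + L R$)
$\frac{1}{-1341 + K{\left(w{\left(-6 \right)},W{\left(1,7 \right)} \right)}} = \frac{1}{-1341 + \left(-17 + \left(4 + \frac{1}{4} \cdot 7\right) \left(-2 - 6\right)\right)} = \frac{1}{-1341 + \left(-17 + \left(4 + \frac{7}{4}\right) \left(-8\right)\right)} = \frac{1}{-1341 + \left(-17 + \frac{23}{4} \left(-8\right)\right)} = \frac{1}{-1341 - 63} = \frac{1}{-1404} = - \frac{1}{1404}$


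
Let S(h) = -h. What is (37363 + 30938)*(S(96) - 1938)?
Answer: -138924234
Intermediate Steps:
(37363 + 30938)*(S(96) - 1938) = (37363 + 30938)*(-1*96 - 1938) = 68301*(-96 - 1938) = 68301*(-2034) = -138924234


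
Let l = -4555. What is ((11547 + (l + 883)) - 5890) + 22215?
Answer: 24200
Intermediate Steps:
((11547 + (l + 883)) - 5890) + 22215 = ((11547 + (-4555 + 883)) - 5890) + 22215 = ((11547 - 3672) - 5890) + 22215 = (7875 - 5890) + 22215 = 1985 + 22215 = 24200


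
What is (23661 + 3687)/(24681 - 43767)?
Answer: -4558/3181 ≈ -1.4329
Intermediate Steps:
(23661 + 3687)/(24681 - 43767) = 27348/(-19086) = 27348*(-1/19086) = -4558/3181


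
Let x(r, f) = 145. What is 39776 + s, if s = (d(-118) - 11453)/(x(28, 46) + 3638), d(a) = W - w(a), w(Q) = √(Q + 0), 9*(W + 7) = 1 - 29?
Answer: 104165408/2619 - I*√118/3783 ≈ 39773.0 - 0.0028715*I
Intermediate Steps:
W = -91/9 (W = -7 + (1 - 29)/9 = -7 + (⅑)*(-28) = -7 - 28/9 = -91/9 ≈ -10.111)
w(Q) = √Q
d(a) = -91/9 - √a
s = -7936/2619 - I*√118/3783 (s = ((-91/9 - √(-118)) - 11453)/(145 + 3638) = ((-91/9 - I*√118) - 11453)/3783 = ((-91/9 - I*√118) - 11453)*(1/3783) = (-103168/9 - I*√118)*(1/3783) = -7936/2619 - I*√118/3783 ≈ -3.0302 - 0.0028715*I)
39776 + s = 39776 + (-7936/2619 - I*√118/3783) = 104165408/2619 - I*√118/3783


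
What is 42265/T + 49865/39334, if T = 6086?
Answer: 491482475/59846681 ≈ 8.2124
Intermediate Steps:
42265/T + 49865/39334 = 42265/6086 + 49865/39334 = 491482475/59846681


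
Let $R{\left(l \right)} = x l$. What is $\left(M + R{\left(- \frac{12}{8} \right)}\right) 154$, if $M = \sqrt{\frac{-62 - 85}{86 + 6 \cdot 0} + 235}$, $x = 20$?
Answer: $-4620 + \frac{77 \sqrt{1725418}}{43} \approx -2267.8$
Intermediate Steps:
$M = \frac{\sqrt{1725418}}{86}$ ($M = \sqrt{- \frac{147}{86 + 0} + 235} = \sqrt{- \frac{147}{86} + 235} = \sqrt{\frac{20063}{86}} = \frac{\sqrt{1725418}}{86} \approx 15.274$)
$R{\left(l \right)} = 20 l$
$\left(M + R{\left(- \frac{12}{8} \right)}\right) 154 = \left(\frac{\sqrt{1725418}}{86} + 20 \left(- \frac{12}{8}\right)\right) 154 = \left(\frac{\sqrt{1725418}}{86} + 20 \left(\left(-12\right) \frac{1}{8}\right)\right) 154 = \left(\frac{\sqrt{1725418}}{86} + 20 \left(- \frac{3}{2}\right)\right) 154 = \left(\frac{\sqrt{1725418}}{86} - 30\right) 154 = \left(-30 + \frac{\sqrt{1725418}}{86}\right) 154 = -4620 + \frac{77 \sqrt{1725418}}{43}$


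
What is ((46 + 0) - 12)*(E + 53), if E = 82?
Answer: 4590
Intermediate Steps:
((46 + 0) - 12)*(E + 53) = ((46 + 0) - 12)*(82 + 53) = (46 - 12)*135 = 34*135 = 4590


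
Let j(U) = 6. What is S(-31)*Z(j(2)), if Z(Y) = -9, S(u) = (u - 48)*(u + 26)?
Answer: -3555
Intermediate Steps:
S(u) = (-48 + u)*(26 + u)
S(-31)*Z(j(2)) = (-1248 + (-31)**2 - 22*(-31))*(-9) = (-1248 + 961 + 682)*(-9) = 395*(-9) = -3555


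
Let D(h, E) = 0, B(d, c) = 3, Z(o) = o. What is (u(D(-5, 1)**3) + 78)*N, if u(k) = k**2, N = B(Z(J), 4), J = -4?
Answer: 234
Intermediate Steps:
N = 3
(u(D(-5, 1)**3) + 78)*N = ((0**3)**2 + 78)*3 = (0**2 + 78)*3 = (0 + 78)*3 = 78*3 = 234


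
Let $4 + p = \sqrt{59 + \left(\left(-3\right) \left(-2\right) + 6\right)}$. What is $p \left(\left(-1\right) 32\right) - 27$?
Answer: $101 - 32 \sqrt{71} \approx -168.64$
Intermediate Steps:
$p = -4 + \sqrt{71}$ ($p = -4 + \sqrt{59 + \left(\left(-3\right) \left(-2\right) + 6\right)} = -4 + \sqrt{59 + \left(6 + 6\right)} = -4 + \sqrt{59 + 12} = -4 + \sqrt{71} \approx 4.4261$)
$p \left(\left(-1\right) 32\right) - 27 = \left(-4 + \sqrt{71}\right) \left(\left(-1\right) 32\right) - 27 = \left(-4 + \sqrt{71}\right) \left(-32\right) - 27 = \left(128 - 32 \sqrt{71}\right) - 27 = 101 - 32 \sqrt{71}$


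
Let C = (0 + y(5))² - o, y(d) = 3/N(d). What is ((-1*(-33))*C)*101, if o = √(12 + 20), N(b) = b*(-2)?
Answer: 29997/100 - 13332*√2 ≈ -18554.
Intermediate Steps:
N(b) = -2*b
o = 4*√2 (o = √32 = 4*√2 ≈ 5.6569)
y(d) = -3/(2*d) (y(d) = 3/((-2*d)) = 3*(-1/(2*d)) = -3/(2*d))
C = 9/100 - 4*√2 (C = (0 - 3/2/5)² - 4*√2 = (0 - 3/2*⅕)² - 4*√2 = (0 - 3/10)² - 4*√2 = (-3/10)² - 4*√2 = 9/100 - 4*√2 ≈ -5.5669)
((-1*(-33))*C)*101 = ((-1*(-33))*(9/100 - 4*√2))*101 = (33*(9/100 - 4*√2))*101 = (297/100 - 132*√2)*101 = 29997/100 - 13332*√2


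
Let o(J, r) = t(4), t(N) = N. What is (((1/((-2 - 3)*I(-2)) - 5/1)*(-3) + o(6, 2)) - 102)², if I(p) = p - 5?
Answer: 8456464/1225 ≈ 6903.2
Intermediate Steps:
I(p) = -5 + p
o(J, r) = 4
(((1/((-2 - 3)*I(-2)) - 5/1)*(-3) + o(6, 2)) - 102)² = (((1/((-2 - 3)*(-5 - 2)) - 5/1)*(-3) + 4) - 102)² = (((1/(-5*(-7)) - 5*1)*(-3) + 4) - 102)² = (((-⅕*(-⅐) - 5)*(-3) + 4) - 102)² = (((1/35 - 5)*(-3) + 4) - 102)² = ((-174/35*(-3) + 4) - 102)² = ((522/35 + 4) - 102)² = (662/35 - 102)² = (-2908/35)² = 8456464/1225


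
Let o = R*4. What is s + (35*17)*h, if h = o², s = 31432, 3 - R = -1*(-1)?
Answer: 69512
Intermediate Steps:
R = 2 (R = 3 - (-1)*(-1) = 3 - 1*1 = 3 - 1 = 2)
o = 8 (o = 2*4 = 8)
h = 64 (h = 8² = 64)
s + (35*17)*h = 31432 + (35*17)*64 = 31432 + 595*64 = 31432 + 38080 = 69512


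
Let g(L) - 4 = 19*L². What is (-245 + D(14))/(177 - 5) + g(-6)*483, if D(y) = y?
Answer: 57156057/172 ≈ 3.3230e+5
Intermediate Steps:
g(L) = 4 + 19*L²
(-245 + D(14))/(177 - 5) + g(-6)*483 = (-245 + 14)/(177 - 5) + (4 + 19*(-6)²)*483 = -231/172 + (4 + 19*36)*483 = -231*1/172 + (4 + 684)*483 = -231/172 + 688*483 = -231/172 + 332304 = 57156057/172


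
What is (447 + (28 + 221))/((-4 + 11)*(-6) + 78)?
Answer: 58/3 ≈ 19.333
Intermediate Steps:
(447 + (28 + 221))/((-4 + 11)*(-6) + 78) = (447 + 249)/(7*(-6) + 78) = 696/(-42 + 78) = 696/36 = 696*(1/36) = 58/3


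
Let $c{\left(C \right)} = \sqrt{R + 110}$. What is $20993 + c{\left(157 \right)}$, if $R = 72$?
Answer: $20993 + \sqrt{182} \approx 21007.0$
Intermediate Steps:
$c{\left(C \right)} = \sqrt{182}$ ($c{\left(C \right)} = \sqrt{72 + 110} = \sqrt{182}$)
$20993 + c{\left(157 \right)} = 20993 + \sqrt{182}$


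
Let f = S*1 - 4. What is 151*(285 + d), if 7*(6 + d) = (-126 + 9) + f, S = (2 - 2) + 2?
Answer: 39562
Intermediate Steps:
S = 2 (S = 0 + 2 = 2)
f = -2 (f = 2*1 - 4 = 2 - 4 = -2)
d = -23 (d = -6 + ((-126 + 9) - 2)/7 = -6 + (-117 - 2)/7 = -6 + (⅐)*(-119) = -6 - 17 = -23)
151*(285 + d) = 151*(285 - 23) = 151*262 = 39562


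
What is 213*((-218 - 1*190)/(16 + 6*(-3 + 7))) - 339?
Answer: -12558/5 ≈ -2511.6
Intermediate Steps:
213*((-218 - 1*190)/(16 + 6*(-3 + 7))) - 339 = 213*((-218 - 190)/(16 + 6*4)) - 339 = 213*(-408/(16 + 24)) - 339 = 213*(-408/40) - 339 = 213*(-408*1/40) - 339 = 213*(-51/5) - 339 = -10863/5 - 339 = -12558/5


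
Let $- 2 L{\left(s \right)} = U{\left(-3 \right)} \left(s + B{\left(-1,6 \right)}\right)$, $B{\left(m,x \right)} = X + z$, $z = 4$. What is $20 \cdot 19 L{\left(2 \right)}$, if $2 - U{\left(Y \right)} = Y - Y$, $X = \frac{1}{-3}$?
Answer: $- \frac{6460}{3} \approx -2153.3$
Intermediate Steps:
$X = - \frac{1}{3} \approx -0.33333$
$B{\left(m,x \right)} = \frac{11}{3}$ ($B{\left(m,x \right)} = - \frac{1}{3} + 4 = \frac{11}{3}$)
$U{\left(Y \right)} = 2$ ($U{\left(Y \right)} = 2 - \left(Y - Y\right) = 2 - 0 = 2 + 0 = 2$)
$L{\left(s \right)} = - \frac{11}{3} - s$ ($L{\left(s \right)} = - \frac{2 \left(s + \frac{11}{3}\right)}{2} = - \frac{2 \left(\frac{11}{3} + s\right)}{2} = - \frac{\frac{22}{3} + 2 s}{2} = - \frac{11}{3} - s$)
$20 \cdot 19 L{\left(2 \right)} = 20 \cdot 19 \left(- \frac{11}{3} - 2\right) = 380 \left(- \frac{11}{3} - 2\right) = 380 \left(- \frac{17}{3}\right) = - \frac{6460}{3}$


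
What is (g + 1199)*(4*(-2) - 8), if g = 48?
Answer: -19952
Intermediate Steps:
(g + 1199)*(4*(-2) - 8) = (48 + 1199)*(4*(-2) - 8) = 1247*(-8 - 8) = 1247*(-16) = -19952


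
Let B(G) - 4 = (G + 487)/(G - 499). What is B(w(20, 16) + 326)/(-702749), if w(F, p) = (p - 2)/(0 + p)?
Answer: 1/964791 ≈ 1.0365e-6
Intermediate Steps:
w(F, p) = (-2 + p)/p
B(G) = 4 + (487 + G)/(-499 + G) (B(G) = 4 + (G + 487)/(G - 499) = 4 + (487 + G)/(-499 + G))
B(w(20, 16) + 326)/(-702749) = ((-1509 + 5*((-2 + 16)/16 + 326))/(-499 + ((-2 + 16)/16 + 326)))/(-702749) = ((-1509 + 5*((1/16)*14 + 326))/(-499 + ((1/16)*14 + 326)))*(-1/702749) = ((-1509 + 5*(7/8 + 326))/(-499 + (7/8 + 326)))*(-1/702749) = ((-1509 + 5*(2615/8))/(-499 + 2615/8))*(-1/702749) = ((-1509 + 13075/8)/(-1377/8))*(-1/702749) = -8/1377*1003/8*(-1/702749) = -59/81*(-1/702749) = 1/964791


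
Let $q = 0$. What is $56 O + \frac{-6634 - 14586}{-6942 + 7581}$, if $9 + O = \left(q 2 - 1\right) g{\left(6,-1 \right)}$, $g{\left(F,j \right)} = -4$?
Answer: $- \frac{200140}{639} \approx -313.21$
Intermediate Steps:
$O = -5$ ($O = -9 + \left(0 \cdot 2 - 1\right) \left(-4\right) = -9 + \left(0 - 1\right) \left(-4\right) = -9 - -4 = -9 + 4 = -5$)
$56 O + \frac{-6634 - 14586}{-6942 + 7581} = 56 \left(-5\right) + \frac{-6634 - 14586}{-6942 + 7581} = -280 - \frac{21220}{639} = - \frac{200140}{639}$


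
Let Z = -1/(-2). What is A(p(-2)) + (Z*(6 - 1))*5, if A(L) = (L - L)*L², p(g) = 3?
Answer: 25/2 ≈ 12.500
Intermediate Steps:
Z = ½ (Z = -1*(-½) = ½ ≈ 0.50000)
A(L) = 0 (A(L) = 0*L² = 0)
A(p(-2)) + (Z*(6 - 1))*5 = 0 + ((6 - 1)/2)*5 = 0 + ((½)*5)*5 = 0 + (5/2)*5 = 0 + 25/2 = 25/2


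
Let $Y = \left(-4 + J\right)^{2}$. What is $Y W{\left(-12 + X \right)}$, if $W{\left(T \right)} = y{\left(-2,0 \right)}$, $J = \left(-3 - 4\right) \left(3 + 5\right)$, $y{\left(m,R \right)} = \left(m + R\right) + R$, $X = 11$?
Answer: $-7200$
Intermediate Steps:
$y{\left(m,R \right)} = m + 2 R$ ($y{\left(m,R \right)} = \left(R + m\right) + R = m + 2 R$)
$J = -56$ ($J = \left(-7\right) 8 = -56$)
$W{\left(T \right)} = -2$ ($W{\left(T \right)} = -2 + 2 \cdot 0 = -2 + 0 = -2$)
$Y = 3600$ ($Y = \left(-4 - 56\right)^{2} = \left(-60\right)^{2} = 3600$)
$Y W{\left(-12 + X \right)} = 3600 \left(-2\right) = -7200$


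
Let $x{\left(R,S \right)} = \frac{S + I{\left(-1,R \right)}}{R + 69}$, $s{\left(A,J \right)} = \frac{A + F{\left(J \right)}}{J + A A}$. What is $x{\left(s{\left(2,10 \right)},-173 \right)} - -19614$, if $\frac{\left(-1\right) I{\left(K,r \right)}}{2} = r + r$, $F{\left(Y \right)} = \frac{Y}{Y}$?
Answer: $\frac{19003532}{969} \approx 19612.0$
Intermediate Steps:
$F{\left(Y \right)} = 1$
$I{\left(K,r \right)} = - 4 r$ ($I{\left(K,r \right)} = - 2 \left(r + r\right) = - 2 \cdot 2 r = - 4 r$)
$s{\left(A,J \right)} = \frac{1 + A}{J + A^{2}}$ ($s{\left(A,J \right)} = \frac{A + 1}{J + A A} = \frac{1 + A}{J + A^{2}}$)
$x{\left(R,S \right)} = \frac{S - 4 R}{69 + R}$ ($x{\left(R,S \right)} = \frac{S - 4 R}{R + 69} = \frac{S - 4 R}{69 + R}$)
$x{\left(s{\left(2,10 \right)},-173 \right)} - -19614 = \frac{-173 - 4 \frac{1 + 2}{10 + 2^{2}}}{69 + \frac{1 + 2}{10 + 2^{2}}} - -19614 = \frac{-173 - 4 \frac{1}{10 + 4} \cdot 3}{69 + \frac{1}{10 + 4} \cdot 3} + 19614 = \frac{-173 - 4 \cdot \frac{1}{14} \cdot 3}{69 + \frac{1}{14} \cdot 3} + 19614 = \frac{-173 - \frac{6}{7}}{69 + \frac{3}{14}} + 19614 = \frac{-173 - \frac{6}{7}}{\frac{969}{14}} + 19614 = \frac{14}{969} \left(- \frac{1217}{7}\right) + 19614 = - \frac{2434}{969} + 19614 = \frac{19003532}{969}$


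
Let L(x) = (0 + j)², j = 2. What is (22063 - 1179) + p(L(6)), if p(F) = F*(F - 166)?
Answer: 20236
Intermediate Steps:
L(x) = 4 (L(x) = (0 + 2)² = 2² = 4)
p(F) = F*(-166 + F)
(22063 - 1179) + p(L(6)) = (22063 - 1179) + 4*(-166 + 4) = 20884 + 4*(-162) = 20884 - 648 = 20236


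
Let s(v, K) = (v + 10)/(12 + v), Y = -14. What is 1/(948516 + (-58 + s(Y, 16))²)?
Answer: 1/951652 ≈ 1.0508e-6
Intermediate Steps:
s(v, K) = (10 + v)/(12 + v)
1/(948516 + (-58 + s(Y, 16))²) = 1/(948516 + (-58 + (10 - 14)/(12 - 14))²) = 1/(948516 + (-58 - 4/(-2))²) = 1/(948516 + (-58 - ½*(-4))²) = 1/(948516 + (-58 + 2)²) = 1/(948516 + (-56)²) = 1/(948516 + 3136) = 1/951652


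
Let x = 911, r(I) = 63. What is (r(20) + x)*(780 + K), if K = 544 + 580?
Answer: 1854496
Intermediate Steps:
K = 1124
(r(20) + x)*(780 + K) = (63 + 911)*(780 + 1124) = 974*1904 = 1854496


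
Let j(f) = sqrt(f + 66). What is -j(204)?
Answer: -3*sqrt(30) ≈ -16.432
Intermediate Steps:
j(f) = sqrt(66 + f)
-j(204) = -sqrt(66 + 204) = -sqrt(270) = -3*sqrt(30)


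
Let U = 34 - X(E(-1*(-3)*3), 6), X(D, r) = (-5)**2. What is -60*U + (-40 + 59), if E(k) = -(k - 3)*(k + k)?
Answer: -521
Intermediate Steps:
E(k) = -2*k*(-3 + k) (E(k) = -(-3 + k)*2*k = -2*k*(-3 + k))
X(D, r) = 25
U = 9 (U = 34 - 1*25 = 34 - 25 = 9)
-60*U + (-40 + 59) = -60*9 + (-40 + 59) = -540 + 19 = -521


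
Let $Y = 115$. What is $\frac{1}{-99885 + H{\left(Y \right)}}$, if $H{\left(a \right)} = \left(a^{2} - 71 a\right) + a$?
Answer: $- \frac{1}{94710} \approx -1.0559 \cdot 10^{-5}$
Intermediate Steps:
$H{\left(a \right)} = a^{2} - 70 a$
$\frac{1}{-99885 + H{\left(Y \right)}} = \frac{1}{-99885 + 115 \left(-70 + 115\right)} = \frac{1}{-99885 + 115 \cdot 45} = \frac{1}{-99885 + 5175} = \frac{1}{-94710} = - \frac{1}{94710}$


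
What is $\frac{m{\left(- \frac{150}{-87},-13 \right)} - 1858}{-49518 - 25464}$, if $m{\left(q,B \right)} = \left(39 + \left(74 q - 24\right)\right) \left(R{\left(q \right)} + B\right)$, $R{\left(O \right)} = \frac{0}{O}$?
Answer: $\frac{35879}{724826} \approx 0.0495$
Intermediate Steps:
$R{\left(O \right)} = 0$
$m{\left(q,B \right)} = B \left(15 + 74 q\right)$ ($m{\left(q,B \right)} = \left(39 + \left(74 q - 24\right)\right) \left(0 + B\right) = \left(39 + \left(-24 + 74 q\right)\right) B = \left(15 + 74 q\right) B = B \left(15 + 74 q\right)$)
$\frac{m{\left(- \frac{150}{-87},-13 \right)} - 1858}{-49518 - 25464} = \frac{- 13 \left(15 + 74 \left(- \frac{150}{-87}\right)\right) - 1858}{-49518 - 25464} = \frac{- 13 \left(15 + 74 \left(\left(-150\right) \left(- \frac{1}{87}\right)\right)\right) - 1858}{-74982} = \left(- 13 \left(15 + 74 \cdot \frac{50}{29}\right) - 1858\right) \left(- \frac{1}{74982}\right) = \left(- 13 \left(15 + \frac{3700}{29}\right) - 1858\right) \left(- \frac{1}{74982}\right) = \left(\left(-13\right) \frac{4135}{29} - 1858\right) \left(- \frac{1}{74982}\right) = \left(- \frac{53755}{29} - 1858\right) \left(- \frac{1}{74982}\right) = \left(- \frac{107637}{29}\right) \left(- \frac{1}{74982}\right) = \frac{35879}{724826}$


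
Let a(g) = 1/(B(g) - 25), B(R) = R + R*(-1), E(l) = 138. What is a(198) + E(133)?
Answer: 3449/25 ≈ 137.96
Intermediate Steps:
B(R) = 0 (B(R) = R - R = 0)
a(g) = -1/25 (a(g) = 1/(0 - 25) = 1/(-25) = -1/25)
a(198) + E(133) = -1/25 + 138 = 3449/25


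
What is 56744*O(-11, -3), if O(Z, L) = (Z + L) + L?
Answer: -964648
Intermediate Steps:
O(Z, L) = Z + 2*L (O(Z, L) = (L + Z) + L = Z + 2*L)
56744*O(-11, -3) = 56744*(-11 + 2*(-3)) = 56744*(-11 - 6) = 56744*(-17) = -964648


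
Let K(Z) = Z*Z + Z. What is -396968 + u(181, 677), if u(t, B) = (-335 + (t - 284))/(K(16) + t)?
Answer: -59942314/151 ≈ -3.9697e+5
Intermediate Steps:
K(Z) = Z + Z² (K(Z) = Z² + Z = Z + Z²)
u(t, B) = (-619 + t)/(272 + t) (u(t, B) = (-335 + (t - 284))/(16*(1 + 16) + t) = (-335 + (-284 + t))/(16*17 + t) = (-619 + t)/(272 + t))
-396968 + u(181, 677) = -396968 + (-619 + 181)/(272 + 181) = -396968 - 438/453 = -396968 + (1/453)*(-438) = -396968 - 146/151 = -59942314/151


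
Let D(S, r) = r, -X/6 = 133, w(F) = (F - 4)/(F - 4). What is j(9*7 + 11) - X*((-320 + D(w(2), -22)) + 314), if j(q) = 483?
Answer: -21861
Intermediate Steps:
w(F) = 1 (w(F) = (-4 + F)/(-4 + F) = 1)
X = -798 (X = -6*133 = -798)
j(9*7 + 11) - X*((-320 + D(w(2), -22)) + 314) = 483 - (-798)*((-320 - 22) + 314) = 483 - (-798)*(-342 + 314) = 483 - (-798)*(-28) = 483 - 1*22344 = 483 - 22344 = -21861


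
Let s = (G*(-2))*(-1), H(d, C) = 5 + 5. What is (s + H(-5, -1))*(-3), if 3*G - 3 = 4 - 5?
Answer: -34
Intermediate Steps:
H(d, C) = 10
G = 2/3 (G = 1 + (4 - 5)/3 = 1 + (1/3)*(-1) = 1 - 1/3 = 2/3 ≈ 0.66667)
s = 4/3 (s = ((2/3)*(-2))*(-1) = -4/3*(-1) = 4/3 ≈ 1.3333)
(s + H(-5, -1))*(-3) = (4/3 + 10)*(-3) = (34/3)*(-3) = -34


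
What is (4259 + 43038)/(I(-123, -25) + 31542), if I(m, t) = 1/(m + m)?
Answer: 11635062/7759331 ≈ 1.4995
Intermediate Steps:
I(m, t) = 1/(2*m)
(4259 + 43038)/(I(-123, -25) + 31542) = (4259 + 43038)/((1/2)/(-123) + 31542) = 47297/((1/2)*(-1/123) + 31542) = 47297/(-1/246 + 31542) = 47297/(7759331/246) = 47297*(246/7759331) = 11635062/7759331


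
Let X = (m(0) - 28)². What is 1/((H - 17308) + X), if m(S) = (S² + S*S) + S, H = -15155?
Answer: -1/31679 ≈ -3.1567e-5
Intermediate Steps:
m(S) = S + 2*S² (m(S) = (S² + S²) + S = 2*S² + S = S + 2*S²)
X = 784 (X = (0*(1 + 2*0) - 28)² = (0*(1 + 0) - 28)² = (0*1 - 28)² = (0 - 28)² = (-28)² = 784)
1/((H - 17308) + X) = 1/((-15155 - 17308) + 784) = 1/(-32463 + 784) = 1/(-31679) = -1/31679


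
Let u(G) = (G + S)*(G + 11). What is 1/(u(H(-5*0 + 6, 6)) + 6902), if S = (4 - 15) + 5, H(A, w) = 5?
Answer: 1/6886 ≈ 0.00014522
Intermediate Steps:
S = -6 (S = -11 + 5 = -6)
u(G) = (-6 + G)*(11 + G) (u(G) = (G - 6)*(G + 11) = (-6 + G)*(11 + G))
1/(u(H(-5*0 + 6, 6)) + 6902) = 1/((-66 + 5**2 + 5*5) + 6902) = 1/((-66 + 25 + 25) + 6902) = 1/(-16 + 6902) = 1/6886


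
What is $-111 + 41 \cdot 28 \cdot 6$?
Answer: $6777$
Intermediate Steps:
$-111 + 41 \cdot 28 \cdot 6 = -111 + 41 \cdot 168 = -111 + 6888 = 6777$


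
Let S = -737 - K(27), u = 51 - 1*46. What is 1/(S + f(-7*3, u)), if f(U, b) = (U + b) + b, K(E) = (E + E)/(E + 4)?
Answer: -31/23242 ≈ -0.0013338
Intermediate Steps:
u = 5 (u = 51 - 46 = 5)
K(E) = 2*E/(4 + E) (K(E) = (2*E)/(4 + E) = 2*E/(4 + E))
f(U, b) = U + 2*b
S = -22901/31 (S = -737 - 2*27/(4 + 27) = -737 - 2*27/31 = -737 - 1*54/31 = -737 - 54/31 = -22901/31 ≈ -738.74)
1/(S + f(-7*3, u)) = 1/(-22901/31 + (-7*3 + 2*5)) = 1/(-22901/31 + (-21 + 10)) = 1/(-22901/31 - 11) = 1/(-23242/31) = -31/23242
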